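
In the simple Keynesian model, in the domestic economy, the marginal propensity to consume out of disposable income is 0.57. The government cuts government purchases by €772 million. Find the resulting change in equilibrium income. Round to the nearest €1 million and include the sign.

−€1,795 million

Expenditure multiplier = 1/(1 − MPC) = 1/(1 − 0.57) = 1/0.43 ≈ 2.326.
ΔY = k × ΔG = (−€772 million) / 0.43 ≈ −€1,795 million.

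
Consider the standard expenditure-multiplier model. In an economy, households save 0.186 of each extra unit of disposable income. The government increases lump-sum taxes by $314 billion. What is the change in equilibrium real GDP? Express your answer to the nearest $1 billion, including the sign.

−$1,374 billion

MPC = 1 − MPS = 1 − 0.186 = 0.814.
A lump-sum tax change of +$314 billion shifts disposable income by −$314 billion; first-round consumption changes by −c × ΔT = −0.814 × (+$314 billion) = −$255.596 billion.
Expenditure multiplier = 1/(1 − MPC) = 1/(1 − 0.814) = 1/0.186 ≈ 5.376.
The tax multiplier is −c × k ≈ −4.376, so ΔY = k × (−c·ΔT) = (−$255.596 billion) / 0.186 ≈ −$1,374 billion.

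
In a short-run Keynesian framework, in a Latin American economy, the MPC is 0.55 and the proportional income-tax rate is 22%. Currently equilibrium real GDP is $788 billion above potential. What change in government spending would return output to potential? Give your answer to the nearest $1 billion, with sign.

−$450 billion

Spending multiplier = 1/(1 − c(1−t)) = 1/(1 − 0.55×0.78) = 1/0.571 ≈ 1.751.
Need ΔY = −$788 billion, so ΔG = ΔY/k = (−$788 billion) × 0.571 ≈ −$450 billion.
The government should cut government spending by $450 billion.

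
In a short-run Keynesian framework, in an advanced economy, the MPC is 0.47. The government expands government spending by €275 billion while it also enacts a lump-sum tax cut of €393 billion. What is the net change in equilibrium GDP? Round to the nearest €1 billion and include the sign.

+€867 billion

Expenditure multiplier = 1/(1 − MPC) = 1/(1 − 0.47) = 1/0.53 ≈ 1.887.
ΔG contributes k·ΔG = (+€275 billion) / 0.53 ≈ +€518.9 billion.
ΔT of −€393 billion changes first-round spending by −c·ΔT = +€184.71 billion, contributing k·(−c·ΔT) = (+€184.71 billion) / 0.53 ≈ +€348.5 billion.
Net ΔY = k(ΔG − c·ΔT) = (+€459.71 billion) / 0.53 ≈ +€867 billion.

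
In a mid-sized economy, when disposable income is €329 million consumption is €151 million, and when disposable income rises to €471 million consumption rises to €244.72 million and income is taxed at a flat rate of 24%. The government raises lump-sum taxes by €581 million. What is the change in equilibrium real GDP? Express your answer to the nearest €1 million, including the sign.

−€769 million

MPC = ΔC/ΔYd = (244.72 − 151)/(471 − 329) = 93.72/142 = 0.66.
A lump-sum tax change of +€581 million shifts disposable income by −€581 million; first-round consumption changes by −c × ΔT = −0.66 × (+€581 million) = −€383.46 million.
Expenditure multiplier = 1/(1 − c(1−t)) = 1/(1 − 0.66×0.76) = 1/0.4984 ≈ 2.006.
The tax multiplier is −c × k ≈ −1.324, so ΔY = k × (−c·ΔT) = (−€383.46 million) / 0.4984 ≈ −€769 million.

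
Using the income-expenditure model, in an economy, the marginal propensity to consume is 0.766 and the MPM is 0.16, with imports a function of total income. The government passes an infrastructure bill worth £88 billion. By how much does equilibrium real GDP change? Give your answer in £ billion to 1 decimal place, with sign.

Expenditure multiplier = 1/(1 − c + m) = 1/(1 − 0.766 + 0.16) = 1/0.394 ≈ 2.538.
ΔY = k × ΔG = (+£88 billion) / 0.394 ≈ +£223.4 billion.

+£223.4 billion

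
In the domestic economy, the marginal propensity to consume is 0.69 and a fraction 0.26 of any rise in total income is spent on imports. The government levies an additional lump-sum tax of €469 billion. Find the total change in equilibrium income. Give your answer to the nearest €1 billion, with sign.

−€568 billion

A lump-sum tax change of +€469 billion shifts disposable income by −€469 billion; first-round consumption changes by −c × ΔT = −0.69 × (+€469 billion) = −€323.61 billion.
Expenditure multiplier = 1/(1 − c + m) = 1/(1 − 0.69 + 0.26) = 1/0.57 ≈ 1.754.
The tax multiplier is −c × k ≈ −1.211, so ΔY = k × (−c·ΔT) = (−€323.61 billion) / 0.57 ≈ −€568 billion.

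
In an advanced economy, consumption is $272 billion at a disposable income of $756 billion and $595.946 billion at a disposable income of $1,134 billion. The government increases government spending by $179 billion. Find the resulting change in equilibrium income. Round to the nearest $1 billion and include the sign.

MPC = ΔC/ΔYd = (595.946 − 272)/(1,134 − 756) = 323.946/378 = 0.857.
Government-spending multiplier = 1/(1 − MPC) = 1/(1 − 0.857) = 1/0.143 ≈ 6.993.
ΔY = k × ΔG = (+$179 billion) / 0.143 ≈ +$1,252 billion.

+$1,252 billion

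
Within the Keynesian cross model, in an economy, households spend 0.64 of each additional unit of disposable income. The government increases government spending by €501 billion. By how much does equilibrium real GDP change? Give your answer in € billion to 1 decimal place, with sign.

Government-spending multiplier = 1/(1 − MPC) = 1/(1 − 0.64) = 1/0.36 ≈ 2.778.
ΔY = k × ΔG = (+€501 billion) / 0.36 ≈ +€1,391.7 billion.

+€1,391.7 billion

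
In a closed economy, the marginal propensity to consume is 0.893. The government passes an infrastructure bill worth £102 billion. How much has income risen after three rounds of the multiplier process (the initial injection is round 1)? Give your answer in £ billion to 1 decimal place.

£274.4 billion

Round 1 adds ΔG = £102 billion; each later round is MPC = 0.893 times the previous.
After 3 rounds: 102 + 91.086 + 81.339798 = ΔG·(1 − c^3)/(1 − c) = 102 × (1 − 0.712121957)/0.107 ≈ £274.4 billion.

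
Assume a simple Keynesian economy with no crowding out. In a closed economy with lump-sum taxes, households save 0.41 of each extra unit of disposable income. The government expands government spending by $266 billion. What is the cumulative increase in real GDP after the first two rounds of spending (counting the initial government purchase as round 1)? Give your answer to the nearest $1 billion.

$423 billion

MPC = 1 − MPS = 1 − 0.41 = 0.59.
Round 1 adds ΔG = $266 billion; each later round is MPC = 0.59 times the previous.
After 2 rounds: 266 + 156.94 = ΔG·(1 − c^2)/(1 − c) = 266 × (1 − 0.3481)/0.41 ≈ $423 billion.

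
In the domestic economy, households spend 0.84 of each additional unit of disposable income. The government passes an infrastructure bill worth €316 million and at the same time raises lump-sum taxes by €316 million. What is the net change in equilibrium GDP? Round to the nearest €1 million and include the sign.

+€316 million

Expenditure multiplier = 1/(1 − MPC) = 1/(1 − 0.84) = 1/0.16 = 6.25.
ΔG contributes k·ΔG = (+€316 million) / 0.16 = +€1,975 million.
ΔT of +€316 million changes first-round spending by −c·ΔT = −€265.44 million, contributing k·(−c·ΔT) = (−€265.44 million) / 0.16 = −€1,659 million.
With ΔG = ΔT and no other leakages, the balanced-budget multiplier is 1, so ΔY = ΔG = +€316 million.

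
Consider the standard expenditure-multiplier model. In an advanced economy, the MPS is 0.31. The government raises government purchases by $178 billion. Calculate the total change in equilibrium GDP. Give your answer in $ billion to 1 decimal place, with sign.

MPC = 1 − MPS = 1 − 0.31 = 0.69.
Expenditure multiplier = 1/(1 − MPC) = 1/(1 − 0.69) = 1/0.31 ≈ 3.226.
ΔY = k × ΔG = (+$178 billion) / 0.31 ≈ +$574.2 billion.

+$574.2 billion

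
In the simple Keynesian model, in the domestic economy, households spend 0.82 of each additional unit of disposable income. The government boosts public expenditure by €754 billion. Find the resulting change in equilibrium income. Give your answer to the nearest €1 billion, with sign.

Spending multiplier = 1/(1 − MPC) = 1/(1 − 0.82) = 1/0.18 ≈ 5.556.
ΔY = k × ΔG = (+€754 billion) / 0.18 ≈ +€4,189 billion.

+€4,189 billion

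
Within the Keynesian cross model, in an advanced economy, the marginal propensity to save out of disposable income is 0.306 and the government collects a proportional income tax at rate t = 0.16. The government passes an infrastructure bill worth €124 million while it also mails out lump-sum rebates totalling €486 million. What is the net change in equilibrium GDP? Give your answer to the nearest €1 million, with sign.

MPC = 1 − MPS = 1 − 0.306 = 0.694.
Expenditure multiplier = 1/(1 − c(1−t)) = 1/(1 − 0.694×0.84) = 1/0.41704 ≈ 2.398.
ΔG contributes k·ΔG = (+€124 million) / 0.41704 ≈ +€297.3 million.
ΔT of −€486 million changes first-round spending by −c·ΔT = +€337.284 million, contributing k·(−c·ΔT) = (+€337.284 million) / 0.41704 ≈ +€808.8 million.
Net ΔY = k(ΔG − c·ΔT) = (+€461.284 million) / 0.41704 ≈ +€1,106 million.

+€1,106 million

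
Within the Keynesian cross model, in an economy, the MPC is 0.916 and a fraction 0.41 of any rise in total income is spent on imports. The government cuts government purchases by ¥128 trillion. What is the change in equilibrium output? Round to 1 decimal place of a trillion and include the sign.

−¥259.1 trillion

Spending multiplier = 1/(1 − c + m) = 1/(1 − 0.916 + 0.41) = 1/0.494 ≈ 2.024.
ΔY = k × ΔG = (−¥128 trillion) / 0.494 ≈ −¥259.1 trillion.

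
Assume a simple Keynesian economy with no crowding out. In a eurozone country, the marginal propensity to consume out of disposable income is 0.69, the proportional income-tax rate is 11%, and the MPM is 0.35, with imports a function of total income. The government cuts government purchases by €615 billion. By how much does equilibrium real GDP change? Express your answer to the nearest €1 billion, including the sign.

−€836 billion

Expenditure multiplier = 1/(1 − c(1−t) + m) = 1/(1 − 0.69×0.89 + 0.35) = 1/0.7359 ≈ 1.359.
ΔY = k × ΔG = (−€615 billion) / 0.7359 ≈ −€836 billion.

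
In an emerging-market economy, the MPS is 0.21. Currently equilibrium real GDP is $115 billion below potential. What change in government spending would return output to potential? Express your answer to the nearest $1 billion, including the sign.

+$24 billion

MPC = 1 − MPS = 1 − 0.21 = 0.79.
Spending multiplier = 1/(1 − MPC) = 1/(1 − 0.79) = 1/0.21 ≈ 4.762.
Need ΔY = +$115 billion, so ΔG = ΔY/k = (+$115 billion) × 0.21 ≈ +$24 billion.
The government should increase government spending by $24 billion.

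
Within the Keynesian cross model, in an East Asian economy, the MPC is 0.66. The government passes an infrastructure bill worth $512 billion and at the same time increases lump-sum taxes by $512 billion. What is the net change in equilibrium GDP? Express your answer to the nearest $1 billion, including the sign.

+$512 billion

Expenditure multiplier = 1/(1 − MPC) = 1/(1 − 0.66) = 1/0.34 ≈ 2.941.
ΔG contributes k·ΔG = (+$512 billion) / 0.34 ≈ +$1,505.9 billion.
ΔT of +$512 billion changes first-round spending by −c·ΔT = −$337.92 billion, contributing k·(−c·ΔT) = (−$337.92 billion) / 0.34 ≈ −$993.9 billion.
With ΔG = ΔT and no other leakages, the balanced-budget multiplier is 1, so ΔY = ΔG = +$512 billion.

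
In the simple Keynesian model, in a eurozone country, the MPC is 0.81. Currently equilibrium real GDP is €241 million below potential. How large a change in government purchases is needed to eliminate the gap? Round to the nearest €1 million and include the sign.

Spending multiplier = 1/(1 − MPC) = 1/(1 − 0.81) = 1/0.19 ≈ 5.263.
Need ΔY = +€241 million, so ΔG = ΔY/k = (+€241 million) × 0.19 ≈ +€46 million.
The government should increase government purchases by €46 million.

+€46 million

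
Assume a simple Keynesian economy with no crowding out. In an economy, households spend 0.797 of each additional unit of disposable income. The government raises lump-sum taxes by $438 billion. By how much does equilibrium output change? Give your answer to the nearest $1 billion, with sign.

A lump-sum tax change of +$438 billion shifts disposable income by −$438 billion; first-round consumption changes by −c × ΔT = −0.797 × (+$438 billion) = −$349.086 billion.
Expenditure multiplier = 1/(1 − MPC) = 1/(1 − 0.797) = 1/0.203 ≈ 4.926.
The tax multiplier is −c × k ≈ −3.926, so ΔY = k × (−c·ΔT) = (−$349.086 billion) / 0.203 ≈ −$1,720 billion.

−$1,720 billion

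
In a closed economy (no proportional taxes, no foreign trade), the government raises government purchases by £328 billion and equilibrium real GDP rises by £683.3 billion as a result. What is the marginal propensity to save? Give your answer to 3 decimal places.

Implied spending multiplier k = ΔY/ΔG = 683.3/328 ≈ 2.0832.
Since k = 1/(1 − MPC), MPC = 1 − 1/k = 1 − ΔG/ΔY = 1 − 328/683.3 ≈ 0.520.
MPS = 1 − MPC = 0.480.

0.480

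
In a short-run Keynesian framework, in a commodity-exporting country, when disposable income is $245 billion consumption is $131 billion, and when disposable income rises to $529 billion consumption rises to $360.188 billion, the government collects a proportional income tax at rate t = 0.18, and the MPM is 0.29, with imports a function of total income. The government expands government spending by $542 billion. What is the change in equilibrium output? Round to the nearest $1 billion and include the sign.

+$863 billion

MPC = ΔC/ΔYd = (360.188 − 131)/(529 − 245) = 229.188/284 = 0.807.
Government-spending multiplier = 1/(1 − c(1−t) + m) = 1/(1 − 0.807×0.82 + 0.29) = 1/0.62826 ≈ 1.592.
ΔY = k × ΔG = (+$542 billion) / 0.62826 ≈ +$863 billion.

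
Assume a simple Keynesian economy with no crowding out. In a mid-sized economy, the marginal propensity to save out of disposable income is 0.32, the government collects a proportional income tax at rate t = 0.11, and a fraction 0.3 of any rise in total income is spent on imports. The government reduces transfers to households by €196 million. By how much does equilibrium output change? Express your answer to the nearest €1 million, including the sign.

MPC = 1 − MPS = 1 − 0.32 = 0.68.
The transfer change shifts disposable income by −€196 million, so first-round consumption changes by c·ΔTR = 0.68 × (−€196 million) = −€133.28 million.
Expenditure multiplier = 1/(1 − c(1−t) + m) = 1/(1 − 0.68×0.89 + 0.3) = 1/0.6948 ≈ 1.439.
The transfer multiplier is c × k ≈ 0.979, so ΔY = k × (c·ΔTR) = (−€133.28 million) / 0.6948 ≈ −€192 million.

−€192 million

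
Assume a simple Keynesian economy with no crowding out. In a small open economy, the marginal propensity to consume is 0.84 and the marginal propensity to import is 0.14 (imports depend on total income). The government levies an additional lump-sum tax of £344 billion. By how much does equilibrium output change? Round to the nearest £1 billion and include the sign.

−£963 billion

A lump-sum tax change of +£344 billion shifts disposable income by −£344 billion; first-round consumption changes by −c × ΔT = −0.84 × (+£344 billion) = −£288.96 billion.
Expenditure multiplier = 1/(1 − c + m) = 1/(1 − 0.84 + 0.14) = 1/0.3 ≈ 3.333.
The tax multiplier is −c × k = −2.8, so ΔY = k × (−c·ΔT) = (−£288.96 billion) / 0.3 ≈ −£963 billion.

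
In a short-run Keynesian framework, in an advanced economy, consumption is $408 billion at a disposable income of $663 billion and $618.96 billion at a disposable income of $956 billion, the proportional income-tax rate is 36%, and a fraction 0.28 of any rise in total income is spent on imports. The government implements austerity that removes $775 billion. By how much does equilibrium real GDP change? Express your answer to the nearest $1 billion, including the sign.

−$946 billion

MPC = ΔC/ΔYd = (618.96 − 408)/(956 − 663) = 210.96/293 = 0.72.
Spending multiplier = 1/(1 − c(1−t) + m) = 1/(1 − 0.72×0.64 + 0.28) = 1/0.8192 ≈ 1.221.
ΔY = k × ΔG = (−$775 billion) / 0.8192 ≈ −$946 billion.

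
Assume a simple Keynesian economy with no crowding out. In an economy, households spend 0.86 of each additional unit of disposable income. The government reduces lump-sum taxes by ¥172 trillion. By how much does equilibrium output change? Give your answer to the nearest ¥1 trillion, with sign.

+¥1,057 trillion

A lump-sum tax change of −¥172 trillion shifts disposable income by +¥172 trillion; first-round consumption changes by −c × ΔT = −0.86 × (−¥172 trillion) = +¥147.92 trillion.
Expenditure multiplier = 1/(1 − MPC) = 1/(1 − 0.86) = 1/0.14 ≈ 7.143.
The tax multiplier is −c × k ≈ −6.143, so ΔY = k × (−c·ΔT) = (+¥147.92 trillion) / 0.14 ≈ +¥1,057 trillion.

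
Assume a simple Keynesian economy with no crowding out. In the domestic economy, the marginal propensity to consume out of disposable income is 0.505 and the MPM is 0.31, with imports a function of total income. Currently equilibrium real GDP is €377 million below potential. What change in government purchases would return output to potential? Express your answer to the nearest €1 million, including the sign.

+€303 million

Spending multiplier = 1/(1 − c + m) = 1/(1 − 0.505 + 0.31) = 1/0.805 ≈ 1.242.
Need ΔY = +€377 million, so ΔG = ΔY/k = (+€377 million) × 0.805 ≈ +€303 million.
The government should increase government purchases by €303 million.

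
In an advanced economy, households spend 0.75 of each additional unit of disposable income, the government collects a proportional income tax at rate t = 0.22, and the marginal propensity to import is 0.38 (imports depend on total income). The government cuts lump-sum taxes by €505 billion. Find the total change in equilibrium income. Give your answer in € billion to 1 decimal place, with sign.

+€476.4 billion

A lump-sum tax change of −€505 billion shifts disposable income by +€505 billion; first-round consumption changes by −c × ΔT = −0.75 × (−€505 billion) = +€378.75 billion.
Expenditure multiplier = 1/(1 − c(1−t) + m) = 1/(1 − 0.75×0.78 + 0.38) = 1/0.795 ≈ 1.258.
The tax multiplier is −c × k ≈ −0.943, so ΔY = k × (−c·ΔT) = (+€378.75 billion) / 0.795 ≈ +€476.4 billion.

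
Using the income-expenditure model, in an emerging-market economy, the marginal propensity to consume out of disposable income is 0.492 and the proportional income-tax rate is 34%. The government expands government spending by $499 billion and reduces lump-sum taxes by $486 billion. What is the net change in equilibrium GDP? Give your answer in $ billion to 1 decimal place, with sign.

Expenditure multiplier = 1/(1 − c(1−t)) = 1/(1 − 0.492×0.66) = 1/0.67528 ≈ 1.481.
ΔG contributes k·ΔG = (+$499 billion) / 0.67528 ≈ +$739 billion.
ΔT of −$486 billion changes first-round spending by −c·ΔT = +$239.112 billion, contributing k·(−c·ΔT) = (+$239.112 billion) / 0.67528 ≈ +$354.1 billion.
Net ΔY = k(ΔG − c·ΔT) = (+$738.112 billion) / 0.67528 ≈ +$1,093 billion.

+$1,093.0 billion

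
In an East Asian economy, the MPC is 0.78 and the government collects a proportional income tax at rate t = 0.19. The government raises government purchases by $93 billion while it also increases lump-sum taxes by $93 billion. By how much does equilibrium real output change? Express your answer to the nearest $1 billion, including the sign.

Expenditure multiplier = 1/(1 − c(1−t)) = 1/(1 − 0.78×0.81) = 1/0.3682 ≈ 2.716.
ΔG contributes k·ΔG = (+$93 billion) / 0.3682 ≈ +$252.6 billion.
ΔT of +$93 billion changes first-round spending by −c·ΔT = −$72.54 billion, contributing k·(−c·ΔT) = (−$72.54 billion) / 0.3682 ≈ −$197 billion.
Net ΔY = k(ΔG − c·ΔT) = (+$20.46 billion) / 0.3682 ≈ +$56 billion.

+$56 billion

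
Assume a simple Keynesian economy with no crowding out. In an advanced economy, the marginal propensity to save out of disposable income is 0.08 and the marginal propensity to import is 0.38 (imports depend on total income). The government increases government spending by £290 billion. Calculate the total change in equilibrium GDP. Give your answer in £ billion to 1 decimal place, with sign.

+£630.4 billion

MPC = 1 − MPS = 1 − 0.08 = 0.92.
Spending multiplier = 1/(1 − c + m) = 1/(1 − 0.92 + 0.38) = 1/0.46 ≈ 2.174.
ΔY = k × ΔG = (+£290 billion) / 0.46 ≈ +£630.4 billion.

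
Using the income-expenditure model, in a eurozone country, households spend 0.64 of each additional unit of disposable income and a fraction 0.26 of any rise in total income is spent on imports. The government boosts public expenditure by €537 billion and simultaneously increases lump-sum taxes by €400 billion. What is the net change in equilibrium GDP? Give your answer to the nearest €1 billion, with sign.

+€453 billion

Expenditure multiplier = 1/(1 − c + m) = 1/(1 − 0.64 + 0.26) = 1/0.62 ≈ 1.613.
ΔG contributes k·ΔG = (+€537 billion) / 0.62 ≈ +€866.1 billion.
ΔT of +€400 billion changes first-round spending by −c·ΔT = −€256 billion, contributing k·(−c·ΔT) = (−€256 billion) / 0.62 ≈ −€412.9 billion.
Net ΔY = k(ΔG − c·ΔT) = (+€281 billion) / 0.62 ≈ +€453 billion.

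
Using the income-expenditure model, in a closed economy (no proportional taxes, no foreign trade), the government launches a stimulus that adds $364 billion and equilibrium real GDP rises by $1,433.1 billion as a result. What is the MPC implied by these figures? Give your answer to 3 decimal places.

Implied spending multiplier k = ΔY/ΔG = 1,433.1/364 ≈ 3.9371.
Since k = 1/(1 − MPC), MPC = 1 − 1/k = 1 − ΔG/ΔY = 1 − 364/1,433.1 ≈ 0.746.

0.746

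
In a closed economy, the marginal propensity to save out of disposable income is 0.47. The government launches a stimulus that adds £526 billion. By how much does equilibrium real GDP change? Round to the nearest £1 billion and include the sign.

MPC = 1 − MPS = 1 − 0.47 = 0.53.
Spending multiplier = 1/(1 − MPC) = 1/(1 − 0.53) = 1/0.47 ≈ 2.128.
ΔY = k × ΔG = (+£526 billion) / 0.47 ≈ +£1,119 billion.

+£1,119 billion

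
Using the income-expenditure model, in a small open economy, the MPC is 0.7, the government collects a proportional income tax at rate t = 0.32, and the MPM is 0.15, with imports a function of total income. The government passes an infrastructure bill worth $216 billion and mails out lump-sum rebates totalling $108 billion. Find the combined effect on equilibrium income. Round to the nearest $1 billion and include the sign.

Expenditure multiplier = 1/(1 − c(1−t) + m) = 1/(1 − 0.7×0.68 + 0.15) = 1/0.674 ≈ 1.484.
ΔG contributes k·ΔG = (+$216 billion) / 0.674 ≈ +$320.5 billion.
ΔT of −$108 billion changes first-round spending by −c·ΔT = +$75.6 billion, contributing k·(−c·ΔT) = (+$75.6 billion) / 0.674 ≈ +$112.2 billion.
Net ΔY = k(ΔG − c·ΔT) = (+$291.6 billion) / 0.674 ≈ +$433 billion.

+$433 billion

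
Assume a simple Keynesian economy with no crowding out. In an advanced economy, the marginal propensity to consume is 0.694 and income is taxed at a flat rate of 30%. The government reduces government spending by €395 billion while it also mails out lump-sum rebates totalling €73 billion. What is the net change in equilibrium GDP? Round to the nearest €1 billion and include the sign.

−€670 billion

Expenditure multiplier = 1/(1 − c(1−t)) = 1/(1 − 0.694×0.7) = 1/0.5142 ≈ 1.945.
ΔG contributes k·ΔG = (−€395 billion) / 0.5142 ≈ −€768.2 billion.
ΔT of −€73 billion changes first-round spending by −c·ΔT = +€50.662 billion, contributing k·(−c·ΔT) = (+€50.662 billion) / 0.5142 ≈ +€98.5 billion.
Net ΔY = k(ΔG − c·ΔT) = (−€344.338 billion) / 0.5142 ≈ −€670 billion.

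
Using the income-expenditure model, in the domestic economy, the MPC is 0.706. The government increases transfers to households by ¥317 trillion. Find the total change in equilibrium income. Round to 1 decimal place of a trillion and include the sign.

+¥761.2 trillion

The transfer change shifts disposable income by +¥317 trillion, so first-round consumption changes by c·ΔTR = 0.706 × (+¥317 trillion) = +¥223.802 trillion.
Expenditure multiplier = 1/(1 − MPC) = 1/(1 − 0.706) = 1/0.294 ≈ 3.401.
The transfer multiplier is c × k ≈ 2.401, so ΔY = k × (c·ΔTR) = (+¥223.802 trillion) / 0.294 ≈ +¥761.2 trillion.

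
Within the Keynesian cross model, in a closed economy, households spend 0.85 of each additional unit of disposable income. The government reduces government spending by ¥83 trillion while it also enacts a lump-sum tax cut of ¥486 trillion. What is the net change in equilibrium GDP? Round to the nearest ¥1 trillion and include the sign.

Expenditure multiplier = 1/(1 − MPC) = 1/(1 − 0.85) = 1/0.15 ≈ 6.667.
ΔG contributes k·ΔG = (−¥83 trillion) / 0.15 ≈ −¥553.3 trillion.
ΔT of −¥486 trillion changes first-round spending by −c·ΔT = +¥413.1 trillion, contributing k·(−c·ΔT) = (+¥413.1 trillion) / 0.15 = +¥2,754 trillion.
Net ΔY = k(ΔG − c·ΔT) = (+¥330.1 trillion) / 0.15 ≈ +¥2,201 trillion.

+¥2,201 trillion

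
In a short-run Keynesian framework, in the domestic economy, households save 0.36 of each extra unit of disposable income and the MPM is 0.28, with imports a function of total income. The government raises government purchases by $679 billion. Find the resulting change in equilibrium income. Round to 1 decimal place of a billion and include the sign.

MPC = 1 − MPS = 1 − 0.36 = 0.64.
Expenditure multiplier = 1/(1 − c + m) = 1/(1 − 0.64 + 0.28) = 1/0.64 ≈ 1.563.
ΔY = k × ΔG = (+$679 billion) / 0.64 ≈ +$1,060.9 billion.

+$1,060.9 billion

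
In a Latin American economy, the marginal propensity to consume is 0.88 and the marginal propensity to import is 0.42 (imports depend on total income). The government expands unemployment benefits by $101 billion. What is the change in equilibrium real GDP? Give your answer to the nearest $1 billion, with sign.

The transfer change shifts disposable income by +$101 billion, so first-round consumption changes by c·ΔTR = 0.88 × (+$101 billion) = +$88.88 billion.
Expenditure multiplier = 1/(1 − c + m) = 1/(1 − 0.88 + 0.42) = 1/0.54 ≈ 1.852.
The transfer multiplier is c × k ≈ 1.63, so ΔY = k × (c·ΔTR) = (+$88.88 billion) / 0.54 ≈ +$165 billion.

+$165 billion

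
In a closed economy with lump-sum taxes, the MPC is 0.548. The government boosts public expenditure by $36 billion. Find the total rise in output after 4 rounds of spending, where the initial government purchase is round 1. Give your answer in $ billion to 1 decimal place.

$72.5 billion

Round 1 adds ΔG = $36 billion; each later round is MPC = 0.548 times the previous.
After 4 rounds: 36 + 19.728 + 10.810944 + 5.924397312 = ΔG·(1 − c^4)/(1 − c) = 36 × (1 − 0.090182492416)/0.452 ≈ $72.5 billion.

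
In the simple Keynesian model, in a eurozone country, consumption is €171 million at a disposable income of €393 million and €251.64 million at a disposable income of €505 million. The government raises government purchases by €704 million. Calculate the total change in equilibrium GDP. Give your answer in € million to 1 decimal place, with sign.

MPC = ΔC/ΔYd = (251.64 − 171)/(505 − 393) = 80.64/112 = 0.72.
Expenditure multiplier = 1/(1 − MPC) = 1/(1 − 0.72) = 1/0.28 ≈ 3.571.
ΔY = k × ΔG = (+€704 million) / 0.28 ≈ +€2,514.3 million.

+€2,514.3 million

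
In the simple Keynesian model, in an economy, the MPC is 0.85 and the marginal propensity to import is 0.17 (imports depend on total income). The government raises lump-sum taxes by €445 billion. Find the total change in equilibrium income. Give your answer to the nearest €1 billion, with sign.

A lump-sum tax change of +€445 billion shifts disposable income by −€445 billion; first-round consumption changes by −c × ΔT = −0.85 × (+€445 billion) = −€378.25 billion.
Expenditure multiplier = 1/(1 − c + m) = 1/(1 − 0.85 + 0.17) = 1/0.32 = 3.125.
The tax multiplier is −c × k ≈ −2.656, so ΔY = k × (−c·ΔT) = (−€378.25 billion) / 0.32 ≈ −€1,182 billion.

−€1,182 billion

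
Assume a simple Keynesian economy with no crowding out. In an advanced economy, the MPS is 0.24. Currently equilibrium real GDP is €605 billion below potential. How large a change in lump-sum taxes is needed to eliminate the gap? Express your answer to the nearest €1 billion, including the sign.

−€191 billion

MPC = 1 − MPS = 1 − 0.24 = 0.76.
Spending multiplier = 1/(1 − MPC) = 1/(1 − 0.76) = 1/0.24 ≈ 4.167.
Tax multiplier = −c·k = −0.76/0.24 ≈ −3.167. Need ΔY = +€605 billion, so ΔT = ΔY/(−c·k) = −(+€605 billion) × 0.24 / 0.76 ≈ −€191 billion.
The government should cut lump-sum taxes by €191 billion.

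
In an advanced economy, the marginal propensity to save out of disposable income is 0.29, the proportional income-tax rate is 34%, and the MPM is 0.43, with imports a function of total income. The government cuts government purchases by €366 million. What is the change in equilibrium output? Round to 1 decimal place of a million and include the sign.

MPC = 1 − MPS = 1 − 0.29 = 0.71.
Government-spending multiplier = 1/(1 − c(1−t) + m) = 1/(1 − 0.71×0.66 + 0.43) = 1/0.9614 ≈ 1.04.
ΔY = k × ΔG = (−€366 million) / 0.9614 ≈ −€380.7 million.

−€380.7 million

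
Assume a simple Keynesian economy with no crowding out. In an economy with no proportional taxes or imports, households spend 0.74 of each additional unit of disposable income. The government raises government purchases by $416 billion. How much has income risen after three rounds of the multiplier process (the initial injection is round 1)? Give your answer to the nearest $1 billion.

$952 billion

Round 1 adds ΔG = $416 billion; each later round is MPC = 0.74 times the previous.
After 3 rounds: 416 + 307.84 + 227.8016 = ΔG·(1 − c^3)/(1 − c) = 416 × (1 − 0.405224)/0.26 ≈ $952 billion.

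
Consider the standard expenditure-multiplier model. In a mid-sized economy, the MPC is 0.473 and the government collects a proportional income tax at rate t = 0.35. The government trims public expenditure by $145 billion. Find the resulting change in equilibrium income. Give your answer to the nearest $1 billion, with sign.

−$209 billion

Expenditure multiplier = 1/(1 − c(1−t)) = 1/(1 − 0.473×0.65) = 1/0.69255 ≈ 1.444.
ΔY = k × ΔG = (−$145 billion) / 0.69255 ≈ −$209 billion.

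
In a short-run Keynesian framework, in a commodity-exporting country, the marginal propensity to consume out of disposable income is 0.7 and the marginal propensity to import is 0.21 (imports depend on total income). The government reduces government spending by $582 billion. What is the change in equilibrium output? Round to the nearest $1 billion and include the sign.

Government-spending multiplier = 1/(1 − c + m) = 1/(1 − 0.7 + 0.21) = 1/0.51 ≈ 1.961.
ΔY = k × ΔG = (−$582 billion) / 0.51 ≈ −$1,141 billion.

−$1,141 billion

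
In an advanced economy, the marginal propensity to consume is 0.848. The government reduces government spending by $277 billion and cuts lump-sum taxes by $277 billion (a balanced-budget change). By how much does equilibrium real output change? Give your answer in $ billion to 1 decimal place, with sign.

Expenditure multiplier = 1/(1 − MPC) = 1/(1 − 0.848) = 1/0.152 ≈ 6.579.
ΔG contributes k·ΔG = (−$277 billion) / 0.152 ≈ −$1,822.4 billion.
ΔT of −$277 billion changes first-round spending by −c·ΔT = +$234.896 billion, contributing k·(−c·ΔT) = (+$234.896 billion) / 0.152 ≈ +$1,545.4 billion.
With ΔG = ΔT and no other leakages, the balanced-budget multiplier is 1, so ΔY = ΔG = −$277 billion.

−$277.0 billion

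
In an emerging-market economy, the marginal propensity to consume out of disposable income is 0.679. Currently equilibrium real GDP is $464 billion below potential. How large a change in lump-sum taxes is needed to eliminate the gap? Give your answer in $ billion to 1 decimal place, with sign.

−$219.4 billion

Spending multiplier = 1/(1 − MPC) = 1/(1 − 0.679) = 1/0.321 ≈ 3.115.
Tax multiplier = −c·k = −0.679/0.321 ≈ −2.115. Need ΔY = +$464 billion, so ΔT = ΔY/(−c·k) = −(+$464 billion) × 0.321 / 0.679 ≈ −$219.4 billion.
The government should cut lump-sum taxes by $219.4 billion.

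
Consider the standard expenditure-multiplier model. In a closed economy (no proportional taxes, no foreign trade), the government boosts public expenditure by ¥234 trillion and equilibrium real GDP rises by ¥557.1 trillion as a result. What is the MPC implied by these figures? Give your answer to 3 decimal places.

Implied spending multiplier k = ΔY/ΔG = 557.1/234 ≈ 2.3808.
Since k = 1/(1 − MPC), MPC = 1 − 1/k = 1 − ΔG/ΔY = 1 − 234/557.1 ≈ 0.580.

0.580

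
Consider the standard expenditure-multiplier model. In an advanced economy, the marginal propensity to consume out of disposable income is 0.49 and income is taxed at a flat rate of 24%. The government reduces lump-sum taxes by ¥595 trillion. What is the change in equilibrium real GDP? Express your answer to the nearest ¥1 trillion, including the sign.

+¥465 trillion

A lump-sum tax change of −¥595 trillion shifts disposable income by +¥595 trillion; first-round consumption changes by −c × ΔT = −0.49 × (−¥595 trillion) = +¥291.55 trillion.
Expenditure multiplier = 1/(1 − c(1−t)) = 1/(1 − 0.49×0.76) = 1/0.6276 ≈ 1.593.
The tax multiplier is −c × k ≈ −0.781, so ΔY = k × (−c·ΔT) = (+¥291.55 trillion) / 0.6276 ≈ +¥465 trillion.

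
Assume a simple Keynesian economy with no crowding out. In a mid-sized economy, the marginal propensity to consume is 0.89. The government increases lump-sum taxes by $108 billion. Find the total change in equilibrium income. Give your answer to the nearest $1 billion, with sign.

A lump-sum tax change of +$108 billion shifts disposable income by −$108 billion; first-round consumption changes by −c × ΔT = −0.89 × (+$108 billion) = −$96.12 billion.
Expenditure multiplier = 1/(1 − MPC) = 1/(1 − 0.89) = 1/0.11 ≈ 9.091.
The tax multiplier is −c × k ≈ −8.091, so ΔY = k × (−c·ΔT) = (−$96.12 billion) / 0.11 ≈ −$874 billion.

−$874 billion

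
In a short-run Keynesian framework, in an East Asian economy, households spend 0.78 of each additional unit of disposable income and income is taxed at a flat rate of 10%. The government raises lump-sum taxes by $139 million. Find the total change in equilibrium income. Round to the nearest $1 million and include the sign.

A lump-sum tax change of +$139 million shifts disposable income by −$139 million; first-round consumption changes by −c × ΔT = −0.78 × (+$139 million) = −$108.42 million.
Expenditure multiplier = 1/(1 − c(1−t)) = 1/(1 − 0.78×0.9) = 1/0.298 ≈ 3.356.
The tax multiplier is −c × k ≈ −2.617, so ΔY = k × (−c·ΔT) = (−$108.42 million) / 0.298 ≈ −$364 million.

−$364 million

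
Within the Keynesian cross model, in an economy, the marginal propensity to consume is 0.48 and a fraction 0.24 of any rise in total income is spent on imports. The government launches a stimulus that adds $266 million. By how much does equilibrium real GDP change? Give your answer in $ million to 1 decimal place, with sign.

+$350.0 million

Government-spending multiplier = 1/(1 − c + m) = 1/(1 − 0.48 + 0.24) = 1/0.76 ≈ 1.316.
ΔY = k × ΔG = (+$266 million) / 0.76 = +$350 million.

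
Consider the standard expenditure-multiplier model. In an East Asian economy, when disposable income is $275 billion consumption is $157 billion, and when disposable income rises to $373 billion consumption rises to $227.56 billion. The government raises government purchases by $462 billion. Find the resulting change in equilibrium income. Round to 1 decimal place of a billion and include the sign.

+$1,650.0 billion

MPC = ΔC/ΔYd = (227.56 − 157)/(373 − 275) = 70.56/98 = 0.72.
Spending multiplier = 1/(1 − MPC) = 1/(1 − 0.72) = 1/0.28 ≈ 3.571.
ΔY = k × ΔG = (+$462 billion) / 0.28 = +$1,650 billion.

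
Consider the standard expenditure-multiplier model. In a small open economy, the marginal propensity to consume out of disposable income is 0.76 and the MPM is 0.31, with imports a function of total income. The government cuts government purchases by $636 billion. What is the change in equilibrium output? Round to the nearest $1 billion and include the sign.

−$1,156 billion

Expenditure multiplier = 1/(1 − c + m) = 1/(1 − 0.76 + 0.31) = 1/0.55 ≈ 1.818.
ΔY = k × ΔG = (−$636 billion) / 0.55 ≈ −$1,156 billion.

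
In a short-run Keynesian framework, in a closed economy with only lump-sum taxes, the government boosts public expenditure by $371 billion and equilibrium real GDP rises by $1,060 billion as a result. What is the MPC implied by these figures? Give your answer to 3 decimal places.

0.650

Implied spending multiplier k = ΔY/ΔG = 1,060/371 ≈ 2.8571.
Since k = 1/(1 − MPC), MPC = 1 − 1/k = 1 − ΔG/ΔY = 1 − 371/1,060 = 0.650.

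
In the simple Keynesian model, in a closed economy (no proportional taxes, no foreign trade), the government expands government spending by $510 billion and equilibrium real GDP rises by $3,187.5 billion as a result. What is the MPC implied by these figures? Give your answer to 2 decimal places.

Implied spending multiplier k = ΔY/ΔG = 3,187.5/510 = 6.25.
Since k = 1/(1 − MPC), MPC = 1 − 1/k = 1 − ΔG/ΔY = 1 − 510/3,187.5 = 0.84.

0.84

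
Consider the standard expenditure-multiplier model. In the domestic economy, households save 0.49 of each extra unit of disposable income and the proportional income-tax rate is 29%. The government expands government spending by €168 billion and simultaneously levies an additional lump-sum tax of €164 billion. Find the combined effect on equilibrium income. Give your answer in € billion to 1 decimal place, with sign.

+€132.2 billion

MPC = 1 − MPS = 1 − 0.49 = 0.51.
Expenditure multiplier = 1/(1 − c(1−t)) = 1/(1 − 0.51×0.71) = 1/0.6379 ≈ 1.568.
ΔG contributes k·ΔG = (+€168 billion) / 0.6379 ≈ +€263.4 billion.
ΔT of +€164 billion changes first-round spending by −c·ΔT = −€83.64 billion, contributing k·(−c·ΔT) = (−€83.64 billion) / 0.6379 ≈ −€131.1 billion.
Net ΔY = k(ΔG − c·ΔT) = (+€84.36 billion) / 0.6379 ≈ +€132.2 billion.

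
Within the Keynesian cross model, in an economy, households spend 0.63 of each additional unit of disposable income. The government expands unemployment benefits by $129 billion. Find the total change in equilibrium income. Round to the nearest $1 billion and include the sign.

The transfer change shifts disposable income by +$129 billion, so first-round consumption changes by c·ΔTR = 0.63 × (+$129 billion) = +$81.27 billion.
Expenditure multiplier = 1/(1 − MPC) = 1/(1 − 0.63) = 1/0.37 ≈ 2.703.
The transfer multiplier is c × k ≈ 1.703, so ΔY = k × (c·ΔTR) = (+$81.27 billion) / 0.37 ≈ +$220 billion.

+$220 billion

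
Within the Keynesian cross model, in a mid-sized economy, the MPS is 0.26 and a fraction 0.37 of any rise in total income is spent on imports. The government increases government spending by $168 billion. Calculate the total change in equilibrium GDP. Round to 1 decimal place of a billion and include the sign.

+$266.7 billion

MPC = 1 − MPS = 1 − 0.26 = 0.74.
Spending multiplier = 1/(1 − c + m) = 1/(1 − 0.74 + 0.37) = 1/0.63 ≈ 1.587.
ΔY = k × ΔG = (+$168 billion) / 0.63 ≈ +$266.7 billion.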